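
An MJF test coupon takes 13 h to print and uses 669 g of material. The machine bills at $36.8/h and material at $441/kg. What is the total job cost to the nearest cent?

Machine cost: 36.8 × 13 → $478.40.
Feedstock cost = 441 × 669/1000, so $295.029.
Job cost: 478.40 + 295.029 = 773.429 ≈ $773.43.

$773.43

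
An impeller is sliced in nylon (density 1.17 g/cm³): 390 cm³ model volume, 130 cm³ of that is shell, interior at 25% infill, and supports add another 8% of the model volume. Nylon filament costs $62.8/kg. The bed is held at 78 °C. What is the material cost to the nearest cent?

Volume inside the shell: 390 − 130 → 260 cm³.
Deposited infill = 0.25 × 260, so 65 cm³.
Support = 0.08 × 390, so 31.2 cm³.
Deposited volume: 130 + 65 + 31.2 → 226.2 cm³.
Mass = 226.2 × 1.17, so 264.654 g.
At $62.8/kg: 264.654/1000 × 62.8 = $16.62.

$16.62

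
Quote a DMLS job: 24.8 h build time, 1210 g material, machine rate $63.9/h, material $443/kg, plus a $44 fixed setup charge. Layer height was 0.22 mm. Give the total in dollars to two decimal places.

$2164.75

Time charge = 63.9 × 24.8 = $1584.72.
Feedstock cost = 443 × 1210/1000, so $536.03.
Total = 1584.72 + 536.03 + 44 = $2164.75.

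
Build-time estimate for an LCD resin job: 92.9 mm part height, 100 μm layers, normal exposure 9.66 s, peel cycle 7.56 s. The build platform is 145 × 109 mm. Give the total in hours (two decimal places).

4.44 hours

Layers = ⌈92.9/0.1⌉ = 929.
Each layer takes = 9.66 + 7.56, so 17.22 s.
Build time: 929 × 17.22 s = 15997.38 s, i.e. 4.44 hours.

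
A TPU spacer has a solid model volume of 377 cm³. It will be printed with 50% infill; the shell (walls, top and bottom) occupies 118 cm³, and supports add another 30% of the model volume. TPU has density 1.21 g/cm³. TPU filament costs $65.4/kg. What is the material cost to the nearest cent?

Volume inside the shell = 377 − 118, so 259 cm³.
Infill volume = 0.50 × 259, so 129.5 cm³.
Support = 0.30 × 377 = 113.1 cm³.
Deposited volume: 118 + 129.5 + 113.1 → 360.6 cm³.
Mass = 360.6 × 1.21, so 436.326 g.
Cost = 436.326 g / 1000 × $65.4/kg = $28.54.

$28.54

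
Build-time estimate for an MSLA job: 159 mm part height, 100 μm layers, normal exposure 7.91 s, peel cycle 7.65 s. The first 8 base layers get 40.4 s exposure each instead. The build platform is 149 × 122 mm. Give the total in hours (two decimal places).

6.94 hours

Layer count = ceil(159 / 0.1) = 1590.
Bottom layers: 8 × (40.4 + 7.65) → 384.4 s.
Regular layers: 1582 × (7.91 + 7.65) → 24615.92 s.
Sum: 384.4 + 24615.92 = 25000.32 s → 6.94 hours.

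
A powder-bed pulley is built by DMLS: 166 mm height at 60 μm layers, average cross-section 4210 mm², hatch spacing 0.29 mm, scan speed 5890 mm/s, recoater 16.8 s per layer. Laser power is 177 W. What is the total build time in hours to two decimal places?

Number of layers: 166 / 0.06 → 2767 (rounded up).
Per-layer scan distance = 4210 / 0.29, so 14517.2 mm.
Laser time per layer = 14517.2 / 5890 = 2.4647 s.
Time per layer: 2.4647 + 16.8 → 19.2647 s.
Build time = 2767 × 19.2647 = 53305.4249 s = 14.81 hours.

14.81 hours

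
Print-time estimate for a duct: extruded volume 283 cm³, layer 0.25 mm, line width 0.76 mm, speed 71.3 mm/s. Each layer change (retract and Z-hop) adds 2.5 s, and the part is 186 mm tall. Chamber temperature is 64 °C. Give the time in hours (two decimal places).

Bead cross-section = 0.25 × 0.76 = 0.19 mm².
Toolpath length = 283 cm³ / 0.19 mm² = 283000 / 0.19 = 1489473.7 mm.
Extrusion time = 1489473.7 / 71.3, so 20890.2 s.
Layer count = ceil(186 / 0.25) = 744.
Z-hop total = 744 × 2.5, so 1860 s.
Altogether 20890.2 + 1860 = 22750.2 s, i.e. 6.32 hours.

6.32 hours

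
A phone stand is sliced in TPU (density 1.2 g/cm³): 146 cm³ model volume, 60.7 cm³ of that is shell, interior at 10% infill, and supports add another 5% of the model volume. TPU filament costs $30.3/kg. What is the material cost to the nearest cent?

Infill region = 146 − 60.7, so 85.3 cm³.
Deposited infill: 0.10 × 85.3 → 8.53 cm³.
Support: 0.05 × 146 → 7.3 cm³.
Deposited volume: 60.7 + 8.53 + 7.3 → 76.53 cm³.
Mass: 76.53 × 1.2 → 91.836 g.
Cost = 91.836 g / 1000 × $30.3/kg = $2.78.

$2.78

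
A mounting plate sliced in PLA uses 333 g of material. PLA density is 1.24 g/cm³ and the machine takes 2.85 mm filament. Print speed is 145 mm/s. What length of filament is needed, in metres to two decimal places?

42.10 m

Extruded volume: 333/1.24 = 268.5484 cm³ (268548.4 mm³).
Filament cross-section = π × (2.85/2)² = 6.3794 mm².
Length = 268548.4 / 6.3794 = 42096.18 mm = 42.10 m.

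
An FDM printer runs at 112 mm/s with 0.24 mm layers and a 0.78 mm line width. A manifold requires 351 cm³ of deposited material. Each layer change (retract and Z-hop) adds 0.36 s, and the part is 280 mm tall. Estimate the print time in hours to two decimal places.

4.77 hours

Extrusion cross-section = 0.24 × 0.78, so 0.1872 mm².
Path length: 351000 mm³ / 0.1872 mm² → 1875000 mm.
Print-move time = 1875000 / 112 = 16741.1 s.
Layers = ⌈280/0.24⌉ = 1167.
Non-print overhead = 1167 × 0.36, so 420.12 s.
Total = 16741.1 + 420.12 = 17161.22 s = 4.77 hours.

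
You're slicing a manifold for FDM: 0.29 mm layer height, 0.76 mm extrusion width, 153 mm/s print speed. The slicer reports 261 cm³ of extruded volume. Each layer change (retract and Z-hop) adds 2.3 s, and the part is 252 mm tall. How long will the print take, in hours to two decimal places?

2.71 hours

Extrusion cross-section = 0.29 × 0.76, so 0.2204 mm².
Toolpath length = 261 cm³ / 0.2204 mm² = 261000 / 0.2204 = 1184210.5 mm.
Time extruding = 1184210.5 / 153 = 7739.9 s.
Layers = ⌈252/0.29⌉ = 869.
Non-print overhead = 869 × 2.3 = 1998.7 s.
Total = 7739.9 + 1998.7 = 9738.6 s = 2.71 hours.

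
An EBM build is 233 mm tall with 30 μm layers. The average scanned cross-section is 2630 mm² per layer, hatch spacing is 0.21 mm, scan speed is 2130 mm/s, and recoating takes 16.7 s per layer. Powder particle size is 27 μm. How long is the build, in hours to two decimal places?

Layers = ⌈233/0.03⌉ = 7767.
Hatch length per layer = 2630 / 0.21, so 12523.8 mm.
Scan time per layer = 12523.8 / 2130, so 5.8797 s.
Layer cycle = 5.8797 + 16.7, so 22.5797 s.
Total: 7767 × 22.5797 s = 175376.5299 s → 48.72 hours.

48.72 hours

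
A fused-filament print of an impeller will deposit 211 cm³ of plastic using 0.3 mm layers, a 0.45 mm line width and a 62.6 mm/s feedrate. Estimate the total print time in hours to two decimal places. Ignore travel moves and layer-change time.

6.94 hours

Bead cross-section = 0.3 × 0.45 = 0.135 mm².
Path length: 211000 mm³ / 0.135 mm² → 1562963 mm.
Print-move time = 1562963 / 62.6, so 24967.5 s.
24967.5 s = 6.94 hours.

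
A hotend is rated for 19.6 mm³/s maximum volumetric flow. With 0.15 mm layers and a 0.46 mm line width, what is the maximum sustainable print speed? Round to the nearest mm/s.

A = 0.15 × 0.46 = 0.069 mm².
v_max = Q/A = 19.6/0.069 = 284.06 mm/s → 284 mm/s.

284 mm/s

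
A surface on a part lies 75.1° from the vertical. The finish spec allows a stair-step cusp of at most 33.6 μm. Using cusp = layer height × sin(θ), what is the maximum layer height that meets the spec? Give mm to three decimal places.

t = h_c / sin θ = 0.0336 / 0.9664 = 0.035 mm.

0.035 mm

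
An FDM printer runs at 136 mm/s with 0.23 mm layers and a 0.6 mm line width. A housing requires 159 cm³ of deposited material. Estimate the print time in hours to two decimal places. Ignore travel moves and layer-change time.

2.35 hours

Line area = 0.23 × 0.6, so 0.138 mm².
Total extruded path = 159000/0.138 = 1152173.9 mm.
Print-move time = 1152173.9 / 136 = 8471.9 s.
In the requested units: 8471.9 s = 2.35 hours.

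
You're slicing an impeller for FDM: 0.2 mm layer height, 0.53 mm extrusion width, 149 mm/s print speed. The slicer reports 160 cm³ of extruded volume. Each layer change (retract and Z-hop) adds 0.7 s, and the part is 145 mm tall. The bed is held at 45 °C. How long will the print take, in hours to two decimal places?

2.95 hours

Line area = 0.2 × 0.53 = 0.106 mm².
Path length: 160000 mm³ / 0.106 mm² → 1509434 mm.
Time extruding = 1509434 / 149 = 10130.4 s.
Layers = ⌈145/0.2⌉ = 725.
Layer-change overhead: 725 × 0.7 → 507.5 s.
Altogether 10130.4 + 507.5 = 10637.9 s, i.e. 2.95 hours.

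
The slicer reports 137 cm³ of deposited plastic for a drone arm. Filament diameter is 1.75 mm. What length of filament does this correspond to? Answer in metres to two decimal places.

56.96 m

Cross-section of 1.75 mm filament: π·(1.75/2)² = 2.4053 mm².
Length = 137 cm³ / 2.4053 mm² = 137000 / 2.4053 = 56957.55 mm = 56.96 m.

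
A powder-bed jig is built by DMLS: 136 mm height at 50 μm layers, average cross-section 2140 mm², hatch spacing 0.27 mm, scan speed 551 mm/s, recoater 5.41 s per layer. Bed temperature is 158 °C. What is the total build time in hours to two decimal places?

Layers = ⌈136/0.05⌉ = 2720.
Per-layer scan distance: 2140 / 0.27 → 7925.9 mm.
Scan time per layer: 7925.9 / 551 → 14.3846 s.
Per-layer time = 14.3846 + 5.41, so 19.7946 s.
2720 layers × 19.7946 s/layer = 53841.312 s, i.e. 14.96 hours.

14.96 hours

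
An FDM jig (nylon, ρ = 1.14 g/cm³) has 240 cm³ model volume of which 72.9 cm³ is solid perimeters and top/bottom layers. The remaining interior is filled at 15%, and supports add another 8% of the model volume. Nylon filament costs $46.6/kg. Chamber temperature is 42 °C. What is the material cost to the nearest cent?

Infill region = 240 − 72.9, so 167.1 cm³.
Infill volume = 0.15 × 167.1 = 25.065 cm³.
Support = 0.08 × 240 = 19.2 cm³.
Total printed volume = 72.9 + 25.065 + 19.2, so 117.165 cm³.
Mass = 117.165 × 1.14, so 133.5681 g.
At $46.6/kg: 133.5681/1000 × 46.6 = $6.22.

$6.22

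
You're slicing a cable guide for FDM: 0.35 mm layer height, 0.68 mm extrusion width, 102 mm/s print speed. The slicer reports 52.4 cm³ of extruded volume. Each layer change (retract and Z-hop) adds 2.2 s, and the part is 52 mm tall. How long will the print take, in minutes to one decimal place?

41.4 minutes

Line area = 0.35 × 0.68 = 0.238 mm².
Path length: 52400 mm³ / 0.238 mm² → 220168.1 mm.
Extrusion time = 220168.1 / 102, so 2158.5 s.
Number of layers: 52 / 0.35 → 149 (rounded up).
Z-hop total = 149 × 2.2, so 327.8 s.
Altogether 2158.5 + 327.8 = 2486.3 s, i.e. 41.4 minutes.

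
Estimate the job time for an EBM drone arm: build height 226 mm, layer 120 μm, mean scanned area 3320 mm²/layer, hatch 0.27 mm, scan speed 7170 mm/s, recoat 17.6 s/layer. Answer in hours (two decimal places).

10.11 hours

Layers = ⌈226/0.12⌉ = 1884.
Per-layer scan distance = 3320 / 0.27, so 12296.3 mm.
Per-layer scan time = 12296.3 / 7170, so 1.715 s.
Layer cycle = 1.715 + 17.6 = 19.315 s.
Total: 1884 × 19.315 s = 36389.46 s → 10.11 hours.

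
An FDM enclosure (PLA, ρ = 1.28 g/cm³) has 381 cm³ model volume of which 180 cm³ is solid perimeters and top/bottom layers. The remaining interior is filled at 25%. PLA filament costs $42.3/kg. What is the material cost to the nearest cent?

Infill region = 381 − 180 = 201 cm³.
Deposited infill = 0.25 × 201 = 50.25 cm³.
Total printed volume = 180 + 50.25 = 230.25 cm³.
Mass: 230.25 × 1.28 → 294.72 g.
At $42.3/kg: 294.72/1000 × 42.3 = $12.47.

$12.47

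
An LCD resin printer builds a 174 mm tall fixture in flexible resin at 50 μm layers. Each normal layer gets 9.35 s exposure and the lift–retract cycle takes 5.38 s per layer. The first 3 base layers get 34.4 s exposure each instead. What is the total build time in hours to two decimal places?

Layers = ⌈174/0.05⌉ = 3480.
Bottom layers = 3 × (34.4 + 5.38), so 119.34 s.
Remaining layers = 3477 × (9.35 + 5.38) = 51216.21 s.
Total = 119.34 + 51216.21 = 51335.55 s = 14.26 hours.

14.26 hours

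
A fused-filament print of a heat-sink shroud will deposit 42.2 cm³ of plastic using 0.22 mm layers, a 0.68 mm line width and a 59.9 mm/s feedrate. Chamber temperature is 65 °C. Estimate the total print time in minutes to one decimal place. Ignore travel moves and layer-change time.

78.5 minutes

Extrusion cross-section = 0.22 × 0.68, so 0.1496 mm².
Path length: 42200 mm³ / 0.1496 mm² → 282085.6 mm.
Time extruding = 282085.6 / 59.9, so 4709.3 s.
4709.3 s = 78.5 minutes.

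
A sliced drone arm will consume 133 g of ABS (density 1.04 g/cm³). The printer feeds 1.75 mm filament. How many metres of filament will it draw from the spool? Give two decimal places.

Extruded volume: 133/1.04 = 127.8846 cm³ (127884.6 mm³).
A = π r² = π × 0.875² = 2.4053 mm².
L = V/A = 127884.6/2.4053 = 53167.84 mm → 53.17 m.

53.17 m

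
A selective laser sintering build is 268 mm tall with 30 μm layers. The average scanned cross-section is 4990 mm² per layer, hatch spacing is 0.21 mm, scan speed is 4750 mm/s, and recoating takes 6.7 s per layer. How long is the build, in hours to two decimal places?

29.04 hours

Layers = ⌈268/0.03⌉ = 8934.
Hatch length per layer: 4990 / 0.21 → 23761.9 mm.
Per-layer scan time: 23761.9 / 4750 → 5.0025 s.
Per-layer time: 5.0025 + 6.7 → 11.7025 s.
Build time = 8934 × 11.7025 = 104550.135 s = 29.04 hours.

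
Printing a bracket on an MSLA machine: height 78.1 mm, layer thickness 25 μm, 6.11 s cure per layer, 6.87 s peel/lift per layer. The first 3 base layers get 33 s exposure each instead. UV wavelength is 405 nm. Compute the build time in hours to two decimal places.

Layer count = ceil(78.1 / 0.025) = 3124.
Bottom layers = 3 × (33 + 6.87), so 119.61 s.
Regular layers = 3121 × (6.11 + 6.87), so 40510.58 s.
Total = 119.61 + 40510.58 = 40630.19 s = 11.29 hours.

11.29 hours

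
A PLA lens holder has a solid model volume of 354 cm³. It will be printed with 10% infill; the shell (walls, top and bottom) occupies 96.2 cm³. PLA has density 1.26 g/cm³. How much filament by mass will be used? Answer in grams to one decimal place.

153.7 g

Interior volume = 354 − 96.2, so 257.8 cm³.
Infill volume: 0.10 × 257.8 → 25.78 cm³.
Total extruded: 96.2 + 25.78 → 121.98 cm³.
Mass = 121.98 × 1.26 = 153.6948 g.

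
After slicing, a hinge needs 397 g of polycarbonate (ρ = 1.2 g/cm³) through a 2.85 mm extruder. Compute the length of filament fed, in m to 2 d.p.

Extruded volume: 397/1.2 = 330.8333 cm³ (330833.3 mm³).
A = π r² = π × 1.425² = 6.3794 mm².
L = V/A = 330833.3/6.3794 = 51859.63 mm → 51.86 m.

51.86 m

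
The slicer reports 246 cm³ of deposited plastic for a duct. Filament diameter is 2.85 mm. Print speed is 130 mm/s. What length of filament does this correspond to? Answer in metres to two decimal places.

Filament cross-section = π × (2.85/2)² = 6.3794 mm².
Length = 246 cm³ / 6.3794 mm² = 246000 / 6.3794 = 38561.62 mm = 38.56 m.

38.56 m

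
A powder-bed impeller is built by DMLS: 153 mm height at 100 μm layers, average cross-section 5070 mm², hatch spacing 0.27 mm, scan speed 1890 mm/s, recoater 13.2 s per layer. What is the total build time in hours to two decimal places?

Number of layers: 153 / 0.1 → 1530 (rounded up).
Scan path per layer = 5070 / 0.27, so 18777.8 mm.
Laser time per layer = 18777.8 / 1890, so 9.9353 s.
Per-layer time = 9.9353 + 13.2, so 23.1353 s.
Total: 1530 × 23.1353 s = 35397.009 s → 9.83 hours.

9.83 hours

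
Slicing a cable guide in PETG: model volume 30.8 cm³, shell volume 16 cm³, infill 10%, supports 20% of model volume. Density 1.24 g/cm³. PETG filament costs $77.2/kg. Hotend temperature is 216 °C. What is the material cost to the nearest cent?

Infill region = 30.8 − 16 = 14.8 cm³.
Infill volume = 0.10 × 14.8 = 1.48 cm³.
Support = 0.20 × 30.8, so 6.16 cm³.
Deposited volume = 16 + 1.48 + 6.16, so 23.64 cm³.
Mass = 23.64 × 1.24 = 29.3136 g.
At $77.2/kg: 29.3136/1000 × 77.2 = $2.26.

$2.26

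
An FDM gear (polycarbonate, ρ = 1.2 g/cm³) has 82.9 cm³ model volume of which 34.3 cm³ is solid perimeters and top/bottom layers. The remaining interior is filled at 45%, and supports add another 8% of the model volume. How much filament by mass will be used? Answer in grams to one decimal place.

75.4 g

Volume inside the shell: 82.9 − 34.3 → 48.6 cm³.
Infill volume = 0.45 × 48.6, so 21.87 cm³.
Support = 0.08 × 82.9 = 6.632 cm³.
Deposited volume = 34.3 + 21.87 + 6.632, so 62.802 cm³.
Mass = 62.802 × 1.2 = 75.3624 g.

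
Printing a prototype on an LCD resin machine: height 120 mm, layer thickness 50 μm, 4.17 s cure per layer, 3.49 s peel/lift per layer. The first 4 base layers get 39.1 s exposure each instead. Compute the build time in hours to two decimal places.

5.15 hours

Number of layers: 120 / 0.05 → 2400 (rounded up).
Burn-in layers = 4 × (39.1 + 3.49) = 170.36 s.
Remaining layers: 2396 × (4.17 + 3.49) → 18353.36 s.
Total = 170.36 + 18353.36 = 18523.72 s = 5.15 hours.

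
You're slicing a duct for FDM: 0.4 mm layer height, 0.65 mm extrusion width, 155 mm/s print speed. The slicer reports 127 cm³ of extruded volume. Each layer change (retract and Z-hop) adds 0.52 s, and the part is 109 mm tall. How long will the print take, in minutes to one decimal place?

54.9 minutes

Line area: 0.4 × 0.65 → 0.26 mm².
Toolpath length = 127 cm³ / 0.26 mm² = 127000 / 0.26 = 488461.5 mm.
Print-move time: 488461.5 / 155 → 3151.4 s.
Layer count = ceil(109 / 0.4) = 273.
Z-hop total = 273 × 0.52, so 141.96 s.
Altogether 3151.4 + 141.96 = 3293.36 s, i.e. 54.9 minutes.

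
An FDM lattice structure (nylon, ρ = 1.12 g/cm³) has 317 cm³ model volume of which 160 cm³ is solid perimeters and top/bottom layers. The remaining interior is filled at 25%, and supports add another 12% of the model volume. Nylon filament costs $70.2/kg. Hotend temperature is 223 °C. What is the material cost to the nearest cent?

$18.66

Volume inside the shell: 317 − 160 → 157 cm³.
Deposited infill = 0.25 × 157 = 39.25 cm³.
Support: 0.12 × 317 → 38.04 cm³.
Deposited volume: 160 + 39.25 + 38.04 → 237.29 cm³.
Mass: 237.29 × 1.12 → 265.7648 g.
At $70.2/kg: 265.7648/1000 × 70.2 = $18.66.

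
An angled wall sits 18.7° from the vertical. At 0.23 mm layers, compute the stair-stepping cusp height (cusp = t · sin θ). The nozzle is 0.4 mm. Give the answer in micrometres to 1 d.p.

73.7 μm

sin(18.7°) = 0.3206, so cusp = 0.23 × 0.3206 = 0.073738 mm → 73.7 μm.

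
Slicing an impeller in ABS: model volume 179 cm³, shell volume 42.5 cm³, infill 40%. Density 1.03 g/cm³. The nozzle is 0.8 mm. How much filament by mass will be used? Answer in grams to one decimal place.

Interior volume = 179 − 42.5, so 136.5 cm³.
Infill deposited = 0.40 × 136.5 = 54.6 cm³.
Total extruded = 42.5 + 54.6, so 97.1 cm³.
Mass: 97.1 × 1.03 → 100.013 g.

100.0 g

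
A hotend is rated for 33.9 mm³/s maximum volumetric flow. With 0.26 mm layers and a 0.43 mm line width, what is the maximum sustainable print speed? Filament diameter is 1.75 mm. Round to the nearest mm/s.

303 mm/s

Extrusion cross-section = 0.26 × 0.43 = 0.1118 mm².
Max speed = 33.9 / 0.1118 = 303.22 ≈ 303 mm/s.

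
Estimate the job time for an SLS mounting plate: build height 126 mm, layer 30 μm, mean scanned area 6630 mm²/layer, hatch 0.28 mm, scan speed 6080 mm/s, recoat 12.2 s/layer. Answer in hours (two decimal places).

18.78 hours

Layers = ⌈126/0.03⌉ = 4200.
Per-layer scan distance = 6630 / 0.28, so 23678.6 mm.
Scan time per layer: 23678.6 / 6080 → 3.8945 s.
Time per layer: 3.8945 + 12.2 → 16.0945 s.
4200 layers × 16.0945 s/layer = 67596.9 s, i.e. 18.78 hours.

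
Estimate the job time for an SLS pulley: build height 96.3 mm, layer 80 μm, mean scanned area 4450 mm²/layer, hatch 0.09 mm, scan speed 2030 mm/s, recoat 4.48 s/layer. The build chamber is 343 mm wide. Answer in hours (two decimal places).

9.64 hours

Layer count = ceil(96.3 / 0.08) = 1204.
Hatch length per layer = 4450 / 0.09, so 49444.4 mm.
Per-layer scan time = 49444.4 / 2030, so 24.3568 s.
Per-layer time: 24.3568 + 4.48 → 28.8368 s.
Total: 1204 × 28.8368 s = 34719.5072 s → 9.64 hours.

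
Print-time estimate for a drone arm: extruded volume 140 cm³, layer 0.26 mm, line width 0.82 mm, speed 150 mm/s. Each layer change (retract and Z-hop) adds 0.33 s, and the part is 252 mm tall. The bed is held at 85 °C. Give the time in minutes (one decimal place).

Extrusion cross-section = 0.26 × 0.82, so 0.2132 mm².
Path length: 140000 mm³ / 0.2132 mm² → 656660.4 mm.
Time extruding = 656660.4 / 150 = 4377.7 s.
Layers = ⌈252/0.26⌉ = 970.
Z-hop total: 970 × 0.33 → 320.1 s.
Total = 4377.7 + 320.1 = 4697.8 s = 78.3 minutes.

78.3 minutes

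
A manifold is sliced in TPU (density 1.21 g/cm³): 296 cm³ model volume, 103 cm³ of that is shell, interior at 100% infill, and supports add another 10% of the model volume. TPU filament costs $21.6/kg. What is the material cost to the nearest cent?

$8.51

Interior volume = 296 − 103 = 193 cm³.
Infill deposited = 1.00 × 193, so 193 cm³.
Support = 0.10 × 296, so 29.6 cm³.
Total printed volume = 103 + 193 + 29.6, so 325.6 cm³.
Mass = 325.6 × 1.21, so 393.976 g.
Cost = 393.976 g / 1000 × $21.6/kg = $8.51.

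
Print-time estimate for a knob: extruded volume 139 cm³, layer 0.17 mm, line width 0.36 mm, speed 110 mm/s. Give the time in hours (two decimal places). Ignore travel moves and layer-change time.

5.74 hours

Extrusion cross-section = 0.17 × 0.36 = 0.0612 mm².
Toolpath length = 139 cm³ / 0.0612 mm² = 139000 / 0.0612 = 2271241.8 mm.
Extrusion time = 2271241.8 / 110 = 20647.7 s.
That's 20647.7 s → 5.74 hours.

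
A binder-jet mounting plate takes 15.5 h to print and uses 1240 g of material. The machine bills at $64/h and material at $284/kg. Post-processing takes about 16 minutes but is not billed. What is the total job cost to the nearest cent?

Machine cost: 64 × 15.5 → $992.00.
Material cost: 284 × 1240/1000 → $352.16.
Total = 992.00 + 352.16 = $1344.16.

$1344.16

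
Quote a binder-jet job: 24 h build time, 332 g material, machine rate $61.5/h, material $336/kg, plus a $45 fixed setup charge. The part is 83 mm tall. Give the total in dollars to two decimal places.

Time charge = 61.5 × 24, so $1476.00.
Feedstock cost: 336 × 332/1000 → $111.552.
Total = 1476.00 + 111.552 + 45 = 1632.552 ≈ $1632.55.

$1632.55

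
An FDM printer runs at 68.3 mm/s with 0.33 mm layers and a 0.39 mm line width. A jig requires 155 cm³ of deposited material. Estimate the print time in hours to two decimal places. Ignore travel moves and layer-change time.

4.90 hours

Bead cross-section = 0.33 × 0.39, so 0.1287 mm².
Total extruded path = 155000/0.1287 = 1204351.2 mm.
Extrusion time = 1204351.2 / 68.3 = 17633.3 s.
17633.3 s = 4.90 hours.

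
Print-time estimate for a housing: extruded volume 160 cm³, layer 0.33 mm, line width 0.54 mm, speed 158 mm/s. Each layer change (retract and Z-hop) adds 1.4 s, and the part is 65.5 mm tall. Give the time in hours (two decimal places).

Extrusion cross-section: 0.33 × 0.54 → 0.1782 mm².
Path length: 160000 mm³ / 0.1782 mm² → 897867.6 mm.
Extrusion time = 897867.6 / 158, so 5682.7 s.
Layer count = ceil(65.5 / 0.33) = 199.
Non-print overhead = 199 × 1.4 = 278.6 s.
Altogether 5682.7 + 278.6 = 5961.3 s, i.e. 1.66 hours.

1.66 hours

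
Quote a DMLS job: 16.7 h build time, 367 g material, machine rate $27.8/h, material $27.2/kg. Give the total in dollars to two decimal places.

$474.24

Machine cost: 27.8 × 16.7 → $464.26.
Material cost = 27.2 × 367/1000 = $9.9824.
Total = 464.26 + 9.9824 = 474.2424 ≈ $474.24.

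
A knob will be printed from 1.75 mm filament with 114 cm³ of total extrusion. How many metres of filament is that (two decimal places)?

47.40 m

A = π r² = π × 0.875² = 2.4053 mm².
L = 114000 mm³ / 2.4053 mm² = 47395.34 mm, i.e. 47.40 m.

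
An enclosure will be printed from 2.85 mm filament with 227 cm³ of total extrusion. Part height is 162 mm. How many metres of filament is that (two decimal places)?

Cross-section of 2.85 mm filament: π·(2.85/2)² = 6.3794 mm².
Length = 227 cm³ / 6.3794 mm² = 227000 / 6.3794 = 35583.28 mm = 35.58 m.

35.58 m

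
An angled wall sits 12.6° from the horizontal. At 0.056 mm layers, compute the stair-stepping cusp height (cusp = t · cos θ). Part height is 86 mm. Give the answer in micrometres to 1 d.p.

54.7 μm

Cusp = layer height × cos(12.6°) = 0.056 × 0.9759 = 0.05465 mm = 54.7 μm.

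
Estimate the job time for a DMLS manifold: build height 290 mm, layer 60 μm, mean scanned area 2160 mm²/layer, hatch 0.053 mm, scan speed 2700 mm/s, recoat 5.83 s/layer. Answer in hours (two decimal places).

28.10 hours

Layers = ⌈290/0.06⌉ = 4834.
Per-layer scan distance: 2160 / 0.053 → 40754.7 mm.
Laser time per layer = 40754.7 / 2700, so 15.0943 s.
Per-layer time: 15.0943 + 5.83 → 20.9243 s.
4834 layers × 20.9243 s/layer = 101148.0662 s, i.e. 28.10 hours.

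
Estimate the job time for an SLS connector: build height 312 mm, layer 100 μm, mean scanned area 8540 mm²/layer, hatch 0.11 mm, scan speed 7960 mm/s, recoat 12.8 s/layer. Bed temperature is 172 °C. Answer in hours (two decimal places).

Layers = ⌈312/0.1⌉ = 3120.
Scan path per layer = 8540 / 0.11, so 77636.4 mm.
Per-layer scan time = 77636.4 / 7960 = 9.7533 s.
Layer cycle: 9.7533 + 12.8 → 22.5533 s.
3120 layers × 22.5533 s/layer = 70366.296 s, i.e. 19.55 hours.

19.55 hours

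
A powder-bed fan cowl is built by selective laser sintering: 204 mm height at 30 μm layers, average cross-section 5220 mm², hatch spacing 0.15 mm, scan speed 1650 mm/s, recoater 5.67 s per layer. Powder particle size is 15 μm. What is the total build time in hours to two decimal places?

50.55 hours

Number of layers: 204 / 0.03 → 6800 (rounded up).
Scan path per layer: 5220 / 0.15 → 34800 mm.
Per-layer scan time = 34800 / 1650 = 21.0909 s.
Layer cycle: 21.0909 + 5.67 → 26.7609 s.
Total: 6800 × 26.7609 s = 181974.12 s → 50.55 hours.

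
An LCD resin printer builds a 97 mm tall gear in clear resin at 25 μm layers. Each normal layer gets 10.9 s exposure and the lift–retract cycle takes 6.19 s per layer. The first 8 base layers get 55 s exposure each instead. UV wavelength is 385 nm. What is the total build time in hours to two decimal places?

18.52 hours

Layers = ⌈97/0.025⌉ = 3880.
Base layers: 8 × (55 + 6.19) → 489.52 s.
Regular layers = 3872 × (10.9 + 6.19), so 66172.48 s.
Sum: 489.52 + 66172.48 = 66662 s → 18.52 hours.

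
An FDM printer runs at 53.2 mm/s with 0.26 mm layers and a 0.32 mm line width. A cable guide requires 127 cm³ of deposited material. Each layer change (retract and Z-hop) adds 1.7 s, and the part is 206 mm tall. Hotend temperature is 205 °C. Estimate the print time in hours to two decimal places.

Bead cross-section = 0.26 × 0.32, so 0.0832 mm².
Total extruded path = 127000/0.0832 = 1526442.3 mm.
Print-move time: 1526442.3 / 53.2 → 28692.5 s.
Number of layers: 206 / 0.26 → 793 (rounded up).
Z-hop total = 793 × 1.7 = 1348.1 s.
Altogether 28692.5 + 1348.1 = 30040.6 s, i.e. 8.34 hours.

8.34 hours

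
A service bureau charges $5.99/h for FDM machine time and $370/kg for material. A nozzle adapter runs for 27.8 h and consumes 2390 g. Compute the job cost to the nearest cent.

Machine-time cost = 5.99 × 27.8 = $166.522.
Material charge: 370 × 2390/1000 → $884.30.
Job cost: 166.522 + 884.30 = 1050.822 ≈ $1050.82.

$1050.82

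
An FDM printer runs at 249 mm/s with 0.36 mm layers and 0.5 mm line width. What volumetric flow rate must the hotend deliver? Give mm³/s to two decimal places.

44.82

Bead cross-section = 0.36 × 0.5, so 0.18 mm².
Q = v·A = 249 × 0.18 = 44.82 mm³/s.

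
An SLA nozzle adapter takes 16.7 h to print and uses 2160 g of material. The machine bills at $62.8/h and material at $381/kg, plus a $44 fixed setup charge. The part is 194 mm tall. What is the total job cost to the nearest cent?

$1915.72

Machine cost = 62.8 × 16.7 = $1048.76.
Material charge: 381 × 2160/1000 → $822.96.
Adding setup: 1048.76 + 822.96 + 44 → $1915.72.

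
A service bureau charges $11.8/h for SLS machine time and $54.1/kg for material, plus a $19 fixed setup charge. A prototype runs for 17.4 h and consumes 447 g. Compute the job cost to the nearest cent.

Machine cost = 11.8 × 17.4 = $205.32.
Material charge = 54.1 × 447/1000 = $24.1827.
Adding setup: 205.32 + 24.1827 + 19 → 248.5027 ≈ $248.50.

$248.50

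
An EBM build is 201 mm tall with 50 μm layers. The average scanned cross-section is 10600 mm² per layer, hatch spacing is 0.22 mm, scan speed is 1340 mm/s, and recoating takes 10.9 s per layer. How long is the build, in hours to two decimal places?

Layers = ⌈201/0.05⌉ = 4020.
Scan path per layer = 10600 / 0.22, so 48181.8 mm.
Scan time per layer = 48181.8 / 1340 = 35.9566 s.
Time per layer: 35.9566 + 10.9 → 46.8566 s.
Total: 4020 × 46.8566 s = 188363.532 s → 52.32 hours.

52.32 hours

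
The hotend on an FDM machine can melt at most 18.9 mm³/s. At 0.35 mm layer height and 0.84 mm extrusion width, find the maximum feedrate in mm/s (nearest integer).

64 mm/s

Bead cross-section = 0.35 × 0.84, so 0.294 mm².
Max speed = 18.9 / 0.294 = 64.29 ≈ 64 mm/s.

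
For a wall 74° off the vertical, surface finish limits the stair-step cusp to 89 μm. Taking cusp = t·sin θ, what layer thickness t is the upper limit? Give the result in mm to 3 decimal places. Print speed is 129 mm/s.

Layer height = cusp / sin(74°) = 0.089 / 0.9613 = 0.093 mm.

0.093 mm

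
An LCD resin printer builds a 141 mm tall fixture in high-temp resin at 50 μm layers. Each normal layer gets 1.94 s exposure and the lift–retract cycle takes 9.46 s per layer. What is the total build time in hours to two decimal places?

Number of layers: 141 / 0.05 → 2820 (rounded up).
Per-layer time: 1.94 + 9.46 → 11.4 s.
Total = 2820 × 11.4 = 32148 s = 8.93 hours.

8.93 hours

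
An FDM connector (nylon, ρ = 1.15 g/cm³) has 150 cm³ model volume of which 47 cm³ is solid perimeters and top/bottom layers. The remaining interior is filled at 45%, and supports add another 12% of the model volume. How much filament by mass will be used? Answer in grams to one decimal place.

128.1 g

Infill region = 150 − 47 = 103 cm³.
Deposited infill: 0.45 × 103 → 46.35 cm³.
Support: 0.12 × 150 → 18 cm³.
Deposited volume = 47 + 46.35 + 18 = 111.35 cm³.
Mass = 111.35 × 1.15, so 128.0525 g.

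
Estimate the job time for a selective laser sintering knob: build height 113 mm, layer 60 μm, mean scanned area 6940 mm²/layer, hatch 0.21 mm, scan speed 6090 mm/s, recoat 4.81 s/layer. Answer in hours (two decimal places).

5.36 hours

Layers = ⌈113/0.06⌉ = 1884.
Per-layer scan distance = 6940 / 0.21, so 33047.6 mm.
Scan time per layer: 33047.6 / 6090 → 5.4265 s.
Layer cycle: 5.4265 + 4.81 → 10.2365 s.
Build time = 1884 × 10.2365 = 19285.566 s = 5.36 hours.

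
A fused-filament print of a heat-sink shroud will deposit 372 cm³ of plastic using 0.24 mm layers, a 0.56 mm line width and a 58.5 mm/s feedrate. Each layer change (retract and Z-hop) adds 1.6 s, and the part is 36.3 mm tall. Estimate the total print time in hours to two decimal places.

13.21 hours

Extrusion cross-section = 0.24 × 0.56, so 0.1344 mm².
Path length: 372000 mm³ / 0.1344 mm² → 2767857.1 mm.
Extrusion time = 2767857.1 / 58.5, so 47313.8 s.
Number of layers: 36.3 / 0.24 → 152 (rounded up).
Layer-change overhead = 152 × 1.6, so 243.2 s.
Altogether 47313.8 + 243.2 = 47557 s, i.e. 13.21 hours.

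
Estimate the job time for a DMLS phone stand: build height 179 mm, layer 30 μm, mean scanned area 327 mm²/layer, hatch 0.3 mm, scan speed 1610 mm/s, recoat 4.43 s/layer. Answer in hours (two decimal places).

Layer count = ceil(179 / 0.03) = 5967.
Per-layer scan distance = 327 / 0.3 = 1090 mm.
Per-layer scan time: 1090 / 1610 → 0.677 s.
Time per layer = 0.677 + 4.43, so 5.107 s.
Total: 5967 × 5.107 s = 30473.469 s → 8.46 hours.

8.46 hours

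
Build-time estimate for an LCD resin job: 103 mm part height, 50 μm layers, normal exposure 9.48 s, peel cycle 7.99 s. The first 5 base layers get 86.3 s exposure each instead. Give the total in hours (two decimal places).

10.10 hours

Layers = ⌈103/0.05⌉ = 2060.
Bottom layers: 5 × (86.3 + 7.99) → 471.45 s.
Normal layers = 2055 × (9.48 + 7.99), so 35900.85 s.
Sum: 471.45 + 35900.85 = 36372.3 s → 10.10 hours.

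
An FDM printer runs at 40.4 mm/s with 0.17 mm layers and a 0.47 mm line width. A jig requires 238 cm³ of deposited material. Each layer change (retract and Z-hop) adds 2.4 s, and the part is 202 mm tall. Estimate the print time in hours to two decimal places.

21.27 hours

Line area: 0.17 × 0.47 → 0.0799 mm².
Toolpath length = 238 cm³ / 0.0799 mm² = 238000 / 0.0799 = 2978723.4 mm.
Print-move time: 2978723.4 / 40.4 → 73730.8 s.
Layer count = ceil(202 / 0.17) = 1189.
Z-hop total = 1189 × 2.4, so 2853.6 s.
Altogether 73730.8 + 2853.6 = 76584.4 s, i.e. 21.27 hours.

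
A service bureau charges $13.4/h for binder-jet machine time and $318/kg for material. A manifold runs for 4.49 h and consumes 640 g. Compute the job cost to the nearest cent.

Machine-time cost = 13.4 × 4.49, so $60.166.
Material cost: 318 × 640/1000 → $203.52.
Total = 60.166 + 203.52 = 263.686 ≈ $263.69.

$263.69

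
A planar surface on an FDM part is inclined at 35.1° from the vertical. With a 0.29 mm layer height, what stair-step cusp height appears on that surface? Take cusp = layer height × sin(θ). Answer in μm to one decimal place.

h_c = t·sin θ = 0.29 × 0.5750 = 0.16675 mm (166.8 μm).

166.8 μm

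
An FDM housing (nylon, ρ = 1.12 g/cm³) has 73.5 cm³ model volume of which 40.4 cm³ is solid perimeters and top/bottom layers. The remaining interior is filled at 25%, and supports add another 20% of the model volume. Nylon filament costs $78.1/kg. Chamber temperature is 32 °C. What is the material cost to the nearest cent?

Interior volume = 73.5 − 40.4 = 33.1 cm³.
Infill deposited = 0.25 × 33.1, so 8.275 cm³.
Support = 0.20 × 73.5 = 14.7 cm³.
Total extruded: 40.4 + 8.275 + 14.7 → 63.375 cm³.
Mass = 63.375 × 1.12, so 70.98 g.
Cost = 70.98 g / 1000 × $78.1/kg = $5.54.

$5.54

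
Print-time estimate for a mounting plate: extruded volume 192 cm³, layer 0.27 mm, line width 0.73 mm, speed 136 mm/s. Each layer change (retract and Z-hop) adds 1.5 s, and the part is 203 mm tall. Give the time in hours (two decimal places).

Bead cross-section: 0.27 × 0.73 → 0.1971 mm².
Path length: 192000 mm³ / 0.1971 mm² → 974124.8 mm.
Time extruding = 974124.8 / 136, so 7162.7 s.
Number of layers: 203 / 0.27 → 752 (rounded up).
Non-print overhead = 752 × 1.5 = 1128 s.
Altogether 7162.7 + 1128 = 8290.7 s, i.e. 2.30 hours.

2.30 hours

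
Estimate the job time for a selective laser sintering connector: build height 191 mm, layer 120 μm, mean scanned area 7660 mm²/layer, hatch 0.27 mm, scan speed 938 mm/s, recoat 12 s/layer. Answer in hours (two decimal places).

18.68 hours

Layer count = ceil(191 / 0.12) = 1592.
Scan path per layer: 7660 / 0.27 → 28370.4 mm.
Laser time per layer: 28370.4 / 938 → 30.2456 s.
Time per layer: 30.2456 + 12 → 42.2456 s.
Build time = 1592 × 42.2456 = 67254.9952 s = 18.68 hours.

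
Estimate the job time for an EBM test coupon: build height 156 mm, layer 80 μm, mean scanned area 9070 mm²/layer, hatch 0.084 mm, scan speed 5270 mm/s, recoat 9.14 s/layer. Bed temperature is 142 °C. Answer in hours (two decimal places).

Layers = ⌈156/0.08⌉ = 1950.
Scan path per layer: 9070 / 0.084 → 107976.2 mm.
Per-layer scan time: 107976.2 / 5270 → 20.4888 s.
Time per layer = 20.4888 + 9.14 = 29.6288 s.
1950 layers × 29.6288 s/layer = 57776.16 s, i.e. 16.05 hours.

16.05 hours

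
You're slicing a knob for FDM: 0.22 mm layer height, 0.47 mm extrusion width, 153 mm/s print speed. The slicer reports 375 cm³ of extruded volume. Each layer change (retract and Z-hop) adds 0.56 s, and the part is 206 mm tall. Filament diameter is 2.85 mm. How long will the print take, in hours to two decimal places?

6.73 hours

Extrusion cross-section = 0.22 × 0.47, so 0.1034 mm².
Toolpath length = 375 cm³ / 0.1034 mm² = 375000 / 0.1034 = 3626692.5 mm.
Extrusion time: 3626692.5 / 153 → 23703.9 s.
Layers = ⌈206/0.22⌉ = 937.
Z-hop total = 937 × 0.56 = 524.72 s.
Total = 23703.9 + 524.72 = 24228.62 s = 6.73 hours.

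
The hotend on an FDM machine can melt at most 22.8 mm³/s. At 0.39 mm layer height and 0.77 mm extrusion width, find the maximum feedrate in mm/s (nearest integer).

Bead cross-section: 0.39 × 0.77 → 0.3003 mm².
Max speed = 22.8 / 0.3003 = 75.92 ≈ 76 mm/s.

76 mm/s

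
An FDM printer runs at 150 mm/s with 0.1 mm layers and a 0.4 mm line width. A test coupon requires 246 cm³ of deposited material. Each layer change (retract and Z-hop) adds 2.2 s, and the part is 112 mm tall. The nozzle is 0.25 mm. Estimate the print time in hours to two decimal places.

Line area: 0.1 × 0.4 → 0.04 mm².
Toolpath length = 246 cm³ / 0.04 mm² = 246000 / 0.04 = 6150000 mm.
Extrusion time: 6150000 / 150 → 41000 s.
Layer count = ceil(112 / 0.1) = 1120.
Layer-change overhead = 1120 × 2.2 = 2464 s.
Total = 41000 + 2464 = 43464 s = 12.07 hours.

12.07 hours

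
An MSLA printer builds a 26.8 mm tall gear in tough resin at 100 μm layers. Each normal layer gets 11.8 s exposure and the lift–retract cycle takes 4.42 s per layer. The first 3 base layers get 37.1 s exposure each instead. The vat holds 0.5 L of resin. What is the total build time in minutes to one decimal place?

Layer count = ceil(26.8 / 0.1) = 268.
Bottom layers = 3 × (37.1 + 4.42) = 124.56 s.
Regular layers = 265 × (11.8 + 4.42), so 4298.3 s.
Total = 124.56 + 4298.3 = 4422.86 s = 73.7 minutes.

73.7 minutes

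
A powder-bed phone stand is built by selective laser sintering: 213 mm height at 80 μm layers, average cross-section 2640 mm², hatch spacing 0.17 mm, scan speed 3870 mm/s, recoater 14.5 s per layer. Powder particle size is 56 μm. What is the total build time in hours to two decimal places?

Number of layers: 213 / 0.08 → 2663 (rounded up).
Hatch length per layer = 2640 / 0.17 = 15529.4 mm.
Scan time per layer = 15529.4 / 3870 = 4.0128 s.
Time per layer: 4.0128 + 14.5 → 18.5128 s.
Total: 2663 × 18.5128 s = 49299.5864 s → 13.69 hours.

13.69 hours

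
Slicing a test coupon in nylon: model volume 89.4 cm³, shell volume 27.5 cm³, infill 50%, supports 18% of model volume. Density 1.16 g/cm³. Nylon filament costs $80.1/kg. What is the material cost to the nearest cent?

Volume inside the shell = 89.4 − 27.5, so 61.9 cm³.
Infill volume = 0.50 × 61.9 = 30.95 cm³.
Support = 0.18 × 89.4, so 16.092 cm³.
Deposited volume: 27.5 + 30.95 + 16.092 → 74.542 cm³.
Mass = 74.542 × 1.16, so 86.46872 g.
Cost = 86.46872 g / 1000 × $80.1/kg = $6.93.

$6.93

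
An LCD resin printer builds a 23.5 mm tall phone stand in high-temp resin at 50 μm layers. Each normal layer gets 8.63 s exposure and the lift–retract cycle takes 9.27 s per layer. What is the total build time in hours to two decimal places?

Number of layers: 23.5 / 0.05 → 470 (rounded up).
Per-layer time = 8.63 + 9.27, so 17.9 s.
Total = 470 × 17.9 = 8413 s = 2.34 hours.

2.34 hours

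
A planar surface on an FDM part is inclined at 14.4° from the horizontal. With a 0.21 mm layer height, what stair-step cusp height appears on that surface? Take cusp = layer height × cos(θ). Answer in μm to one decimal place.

203.4 μm

cos(14.4°) = 0.9686, so cusp = 0.21 × 0.9686 = 0.203406 mm → 203.4 μm.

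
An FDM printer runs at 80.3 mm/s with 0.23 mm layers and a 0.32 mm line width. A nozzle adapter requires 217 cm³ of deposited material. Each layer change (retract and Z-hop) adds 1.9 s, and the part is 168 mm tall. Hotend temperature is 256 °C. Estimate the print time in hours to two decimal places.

10.58 hours

Line area = 0.23 × 0.32, so 0.0736 mm².
Toolpath length = 217 cm³ / 0.0736 mm² = 217000 / 0.0736 = 2948369.6 mm.
Extrusion time = 2948369.6 / 80.3 = 36716.9 s.
Number of layers: 168 / 0.23 → 731 (rounded up).
Z-hop total = 731 × 1.9 = 1388.9 s.
Altogether 36716.9 + 1388.9 = 38105.8 s, i.e. 10.58 hours.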